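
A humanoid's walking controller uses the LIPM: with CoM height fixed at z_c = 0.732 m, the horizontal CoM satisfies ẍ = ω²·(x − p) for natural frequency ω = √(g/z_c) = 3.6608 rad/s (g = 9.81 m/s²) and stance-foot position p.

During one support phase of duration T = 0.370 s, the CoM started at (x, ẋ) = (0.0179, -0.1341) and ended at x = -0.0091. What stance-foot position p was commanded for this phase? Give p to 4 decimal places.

ωT = 3.6608·0.370 = 1.354496; cosh(ωT) = 2.066442, sinh(ωT) = 1.808365
x(T) = p + (x₀−p)·cosh(ωT) + (ẋ₀/ω)·sinh(ωT) ⇒ p·(1 − cosh) = x(T) − x₀·cosh − (ẋ₀/ω)·sinh
numerator   = -0.0091 − (0.0179)·2.066442 − (-0.1341/3.6608)·1.808365 = 0.020154
denominator = 1 − 2.066442 = -1.066442
p = 0.020154 / -1.066442 = -0.0189

p = -0.0189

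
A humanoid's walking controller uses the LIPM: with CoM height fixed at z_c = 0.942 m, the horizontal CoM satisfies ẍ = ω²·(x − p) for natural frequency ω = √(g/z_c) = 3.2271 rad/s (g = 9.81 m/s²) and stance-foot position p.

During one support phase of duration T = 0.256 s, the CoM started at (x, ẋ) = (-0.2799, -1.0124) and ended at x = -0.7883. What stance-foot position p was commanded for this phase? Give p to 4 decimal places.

ωT = 3.2271·0.256 = 0.826138; cosh(ωT) = 1.361107, sinh(ωT) = 0.923371
x(T) = p + (x₀−p)·cosh(ωT) + (ẋ₀/ω)·sinh(ωT) ⇒ p·(1 − cosh) = x(T) − x₀·cosh − (ẋ₀/ω)·sinh
numerator   = -0.7883 − (-0.2799)·1.361107 − (-1.0124/3.2271)·0.923371 = -0.117648
denominator = 1 − 1.361107 = -0.361107
p = -0.117648 / -0.361107 = 0.3258

p = 0.3258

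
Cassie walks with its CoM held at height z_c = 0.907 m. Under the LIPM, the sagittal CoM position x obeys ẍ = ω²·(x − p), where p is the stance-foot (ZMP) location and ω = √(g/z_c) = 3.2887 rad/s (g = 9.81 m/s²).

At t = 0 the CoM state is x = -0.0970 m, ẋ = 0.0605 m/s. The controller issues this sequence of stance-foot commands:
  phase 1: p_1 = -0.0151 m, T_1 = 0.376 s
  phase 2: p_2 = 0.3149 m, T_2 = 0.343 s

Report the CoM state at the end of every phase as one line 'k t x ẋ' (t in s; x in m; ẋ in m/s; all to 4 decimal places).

phase 1: p=-0.0151, T=0.376, ωT=1.236551, cosh=1.867050, sinh=1.576666; start (x,ẋ)=(-0.097000, 0.060500) → end (x,ẋ)=(-0.139007, -0.311710)
phase 2: p=0.3149, T=0.343, ωT=1.128024, cosh=1.706609, sinh=1.382937; start (x,ẋ)=(-0.139007, -0.311710) → end (x,ẋ)=(-0.590819, -2.596363)

1 0.3760 -0.1390 -0.3117
2 0.7190 -0.5908 -2.5964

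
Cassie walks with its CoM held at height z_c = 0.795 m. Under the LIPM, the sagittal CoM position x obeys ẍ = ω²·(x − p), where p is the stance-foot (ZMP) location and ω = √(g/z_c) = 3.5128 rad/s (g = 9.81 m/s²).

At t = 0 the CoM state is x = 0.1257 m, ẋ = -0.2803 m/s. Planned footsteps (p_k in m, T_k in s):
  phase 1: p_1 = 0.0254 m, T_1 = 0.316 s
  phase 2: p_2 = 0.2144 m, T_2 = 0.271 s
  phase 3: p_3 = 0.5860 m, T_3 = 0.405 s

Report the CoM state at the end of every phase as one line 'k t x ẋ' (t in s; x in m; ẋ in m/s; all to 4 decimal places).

phase 1: p=0.0254, T=0.316, ωT=1.110045, cosh=1.682019, sinh=1.352475; start (x,ẋ)=(0.125700, -0.280300) → end (x,ẋ)=(0.086187, 0.005053)
phase 2: p=0.2144, T=0.271, ωT=0.951969, cosh=1.488393, sinh=1.102413; start (x,ẋ)=(0.086187, 0.005053) → end (x,ẋ)=(0.025155, -0.488990)
phase 3: p=0.5860, T=0.405, ωT=1.422684, cosh=2.194653, sinh=1.953587; start (x,ẋ)=(0.025155, -0.488990) → end (x,ẋ)=(-0.916805, -4.921997)

1 0.3160 0.0862 0.0051
2 0.5870 0.0252 -0.4890
3 0.9920 -0.9168 -4.9220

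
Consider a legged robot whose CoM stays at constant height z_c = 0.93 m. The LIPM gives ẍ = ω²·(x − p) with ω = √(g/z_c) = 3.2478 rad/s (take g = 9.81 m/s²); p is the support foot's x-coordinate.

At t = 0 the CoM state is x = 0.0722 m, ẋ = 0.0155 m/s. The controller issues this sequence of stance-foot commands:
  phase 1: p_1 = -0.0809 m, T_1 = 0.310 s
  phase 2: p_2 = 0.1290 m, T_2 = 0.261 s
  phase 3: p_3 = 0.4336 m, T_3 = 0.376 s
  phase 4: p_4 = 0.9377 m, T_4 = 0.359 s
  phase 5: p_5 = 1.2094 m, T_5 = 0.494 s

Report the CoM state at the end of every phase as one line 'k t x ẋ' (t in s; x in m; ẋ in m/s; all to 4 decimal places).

phase 1: p=-0.0809, T=0.310, ωT=1.006818, cosh=1.551129, sinh=1.185749; start (x,ẋ)=(0.072200, 0.015500) → end (x,ẋ)=(0.162237, 0.613642)
phase 2: p=0.1290, T=0.261, ωT=0.847676, cosh=1.381312, sinh=0.952903; start (x,ẋ)=(0.162237, 0.613642) → end (x,ẋ)=(0.354953, 0.950494)
phase 3: p=0.4336, T=0.376, ωT=1.221173, cosh=1.843023, sinh=1.548139; start (x,ẋ)=(0.354953, 0.950494) → end (x,ẋ)=(0.741726, 1.356341)
phase 4: p=0.9377, T=0.359, ωT=1.165960, cosh=1.760313, sinh=1.448690; start (x,ẋ)=(0.741726, 1.356341) → end (x,ẋ)=(1.197725, 1.465519)
phase 5: p=1.2094, T=0.494, ωT=1.604413, cosh=2.587973, sinh=2.386966; start (x,ẋ)=(1.197725, 1.465519) → end (x,ẋ)=(2.256266, 3.702214)

1 0.3100 0.1622 0.6136
2 0.5710 0.3550 0.9505
3 0.9470 0.7417 1.3563
4 1.3060 1.1977 1.4655
5 1.8000 2.2563 3.7022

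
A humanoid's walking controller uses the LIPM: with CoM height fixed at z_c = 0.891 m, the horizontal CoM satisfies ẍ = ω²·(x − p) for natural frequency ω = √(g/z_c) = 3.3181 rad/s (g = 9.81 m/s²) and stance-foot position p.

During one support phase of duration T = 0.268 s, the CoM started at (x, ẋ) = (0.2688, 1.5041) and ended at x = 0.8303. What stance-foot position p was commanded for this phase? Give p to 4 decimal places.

p = 0.0245

ωT = 3.3181·0.268 = 0.889251; cosh(ωT) = 1.422135, sinh(ωT) = 1.011171
x(T) = p + (x₀−p)·cosh(ωT) + (ẋ₀/ω)·sinh(ωT) ⇒ p·(1 − cosh) = x(T) − x₀·cosh − (ẋ₀/ω)·sinh
numerator   = 0.8303 − (0.2688)·1.422135 − (1.5041/3.3181)·1.011171 = -0.010335
denominator = 1 − 1.422135 = -0.422135
p = -0.010335 / -0.422135 = 0.0245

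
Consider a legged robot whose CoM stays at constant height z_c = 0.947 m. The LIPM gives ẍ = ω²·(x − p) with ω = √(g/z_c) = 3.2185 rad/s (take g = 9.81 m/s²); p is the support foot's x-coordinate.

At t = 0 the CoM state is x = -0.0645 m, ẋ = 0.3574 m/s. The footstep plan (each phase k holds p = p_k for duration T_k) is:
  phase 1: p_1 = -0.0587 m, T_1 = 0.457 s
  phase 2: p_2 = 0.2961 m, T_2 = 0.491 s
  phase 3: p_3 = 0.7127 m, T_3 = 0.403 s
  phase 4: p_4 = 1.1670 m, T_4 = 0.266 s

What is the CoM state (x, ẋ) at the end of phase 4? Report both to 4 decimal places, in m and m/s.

phase 1: p=-0.0587, T=0.457, ωT=1.470855, cosh=2.291341, sinh=2.061612; start (x,ẋ)=(-0.064500, 0.357400) → end (x,ẋ)=(0.156943, 0.780441)
phase 2: p=0.2961, T=0.491, ωT=1.580283, cosh=2.531125, sinh=2.325208; start (x,ẋ)=(0.156943, 0.780441) → end (x,ẋ)=(0.507706, 0.933986)
phase 3: p=0.7127, T=0.403, ωT=1.297056, cosh=1.965922, sinh=1.692586; start (x,ẋ)=(0.507706, 0.933986) → end (x,ẋ)=(0.800875, 0.719421)
phase 4: p=1.1670, T=0.266, ωT=0.856121, cosh=1.389409, sinh=0.964603; start (x,ẋ)=(0.800875, 0.719421) → end (x,ẋ)=(0.873917, -0.137093)

x = 0.8739, ẋ = -0.1371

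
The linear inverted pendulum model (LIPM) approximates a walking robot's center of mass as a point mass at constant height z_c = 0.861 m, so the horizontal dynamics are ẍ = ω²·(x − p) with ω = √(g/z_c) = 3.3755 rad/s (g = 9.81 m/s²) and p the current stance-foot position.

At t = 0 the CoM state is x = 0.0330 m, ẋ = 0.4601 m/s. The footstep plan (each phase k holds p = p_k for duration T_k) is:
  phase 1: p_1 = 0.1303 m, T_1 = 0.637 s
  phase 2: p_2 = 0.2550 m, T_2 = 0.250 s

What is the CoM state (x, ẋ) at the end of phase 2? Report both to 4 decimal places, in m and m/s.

phase 1: p=0.1303, T=0.637, ωT=2.150194, cosh=4.351491, sinh=4.235029; start (x,ẋ)=(0.033000, 0.460100) → end (x,ẋ)=(0.284159, 0.611184)
phase 2: p=0.2550, T=0.250, ωT=0.843875, cosh=1.377701, sinh=0.947660; start (x,ẋ)=(0.284159, 0.611184) → end (x,ẋ)=(0.466760, 0.935302)

x = 0.4668, ẋ = 0.9353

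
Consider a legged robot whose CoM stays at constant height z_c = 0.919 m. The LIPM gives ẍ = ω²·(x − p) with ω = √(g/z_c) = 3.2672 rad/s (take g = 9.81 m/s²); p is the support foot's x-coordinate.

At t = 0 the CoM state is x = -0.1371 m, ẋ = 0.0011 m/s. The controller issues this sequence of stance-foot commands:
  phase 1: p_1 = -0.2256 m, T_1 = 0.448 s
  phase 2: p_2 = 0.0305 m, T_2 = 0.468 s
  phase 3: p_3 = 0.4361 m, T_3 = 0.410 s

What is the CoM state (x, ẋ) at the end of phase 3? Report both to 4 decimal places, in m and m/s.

x = 0.7280, ẋ = 1.3445

phase 1: p=-0.2256, T=0.448, ωT=1.463706, cosh=2.276661, sinh=2.045284; start (x,ẋ)=(-0.137100, 0.001100) → end (x,ẋ)=(-0.023427, 0.593892)
phase 2: p=0.0305, T=0.468, ωT=1.529050, cosh=2.415266, sinh=2.198524; start (x,ẋ)=(-0.023427, 0.593892) → end (x,ẋ)=(0.299887, 1.047050)
phase 3: p=0.4361, T=0.410, ωT=1.339552, cosh=2.039648, sinh=1.777685; start (x,ẋ)=(0.299887, 1.047050) → end (x,ẋ)=(0.727974, 1.344483)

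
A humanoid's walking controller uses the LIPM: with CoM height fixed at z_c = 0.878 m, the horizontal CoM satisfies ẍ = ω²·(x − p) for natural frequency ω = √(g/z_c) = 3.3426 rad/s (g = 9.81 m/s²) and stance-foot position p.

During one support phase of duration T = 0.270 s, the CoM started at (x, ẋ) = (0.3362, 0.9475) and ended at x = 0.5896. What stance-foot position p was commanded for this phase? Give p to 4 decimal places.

ωT = 3.3426·0.270 = 0.902502; cosh(ωT) = 1.435659, sinh(ωT) = 1.030106
x(T) = p + (x₀−p)·cosh(ωT) + (ẋ₀/ω)·sinh(ωT) ⇒ p·(1 − cosh) = x(T) − x₀·cosh − (ẋ₀/ω)·sinh
numerator   = 0.5896 − (0.3362)·1.435659 − (0.9475/3.3426)·1.030106 = -0.185064
denominator = 1 − 1.435659 = -0.435659
p = -0.185064 / -0.435659 = 0.4248

p = 0.4248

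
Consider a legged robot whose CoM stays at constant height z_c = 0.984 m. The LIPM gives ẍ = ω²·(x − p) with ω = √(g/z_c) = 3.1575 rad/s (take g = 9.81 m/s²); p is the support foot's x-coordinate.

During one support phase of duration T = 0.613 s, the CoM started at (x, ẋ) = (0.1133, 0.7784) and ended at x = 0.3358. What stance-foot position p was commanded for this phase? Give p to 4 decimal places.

p = 0.3553

ωT = 3.1575·0.613 = 1.935547; cosh(ωT) = 3.536091, sinh(ωT) = 3.391745
x(T) = p + (x₀−p)·cosh(ωT) + (ẋ₀/ω)·sinh(ωT) ⇒ p·(1 − cosh) = x(T) − x₀·cosh − (ẋ₀/ω)·sinh
numerator   = 0.3358 − (0.1133)·3.536091 − (0.7784/3.1575)·3.391745 = -0.900986
denominator = 1 − 3.536091 = -2.536091
p = -0.900986 / -2.536091 = 0.3553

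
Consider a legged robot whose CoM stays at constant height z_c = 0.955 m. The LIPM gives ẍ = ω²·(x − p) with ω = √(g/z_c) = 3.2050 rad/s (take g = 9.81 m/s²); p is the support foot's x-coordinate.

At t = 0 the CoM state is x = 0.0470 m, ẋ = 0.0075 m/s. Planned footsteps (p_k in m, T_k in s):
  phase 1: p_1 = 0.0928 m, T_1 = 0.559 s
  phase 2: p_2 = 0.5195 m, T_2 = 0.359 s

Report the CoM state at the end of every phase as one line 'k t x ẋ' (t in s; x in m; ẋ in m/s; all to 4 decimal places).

phase 1: p=0.0928, T=0.559, ωT=1.791595, cosh=3.082854, sinh=2.916160; start (x,ẋ)=(0.047000, 0.007500) → end (x,ẋ)=(-0.041571, -0.404939)
phase 2: p=0.5195, T=0.359, ωT=1.150595, cosh=1.738261, sinh=1.421812; start (x,ẋ)=(-0.041571, -0.404939) → end (x,ẋ)=(-0.635427, -3.260636)

1 0.5590 -0.0416 -0.4049
2 0.9180 -0.6354 -3.2606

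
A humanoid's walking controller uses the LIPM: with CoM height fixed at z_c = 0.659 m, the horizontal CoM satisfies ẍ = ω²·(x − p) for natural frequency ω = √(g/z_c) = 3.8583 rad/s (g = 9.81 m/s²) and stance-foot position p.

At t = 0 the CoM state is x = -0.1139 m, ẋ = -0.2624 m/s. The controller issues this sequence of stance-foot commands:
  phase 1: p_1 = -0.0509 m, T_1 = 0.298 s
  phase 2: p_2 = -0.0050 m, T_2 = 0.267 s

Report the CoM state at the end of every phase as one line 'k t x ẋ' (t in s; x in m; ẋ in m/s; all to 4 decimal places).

phase 1: p=-0.0509, T=0.298, ωT=1.149773, cosh=1.737093, sinh=1.420384; start (x,ẋ)=(-0.113900, -0.262400) → end (x,ẋ)=(-0.256936, -0.801070)
phase 2: p=-0.0050, T=0.267, ωT=1.030166, cosh=1.579239, sinh=1.222292; start (x,ẋ)=(-0.256936, -0.801070) → end (x,ẋ)=(-0.656643, -2.453204)

1 0.2980 -0.2569 -0.8011
2 0.5650 -0.6566 -2.4532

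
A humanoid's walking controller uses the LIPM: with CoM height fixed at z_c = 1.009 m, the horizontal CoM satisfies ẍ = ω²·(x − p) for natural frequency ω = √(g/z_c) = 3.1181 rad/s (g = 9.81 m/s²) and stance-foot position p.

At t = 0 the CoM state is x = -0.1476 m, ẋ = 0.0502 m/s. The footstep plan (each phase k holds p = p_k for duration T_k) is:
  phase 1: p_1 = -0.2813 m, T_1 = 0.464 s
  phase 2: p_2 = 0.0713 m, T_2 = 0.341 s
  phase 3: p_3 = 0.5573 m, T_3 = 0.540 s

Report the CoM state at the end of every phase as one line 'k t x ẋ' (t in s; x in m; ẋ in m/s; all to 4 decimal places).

1 0.4640 0.0508 0.9493
2 0.8050 0.4264 1.4570
3 1.3450 1.4075 2.9973

phase 1: p=-0.2813, T=0.464, ωT=1.446798, cosh=2.242405, sinh=2.007083; start (x,ẋ)=(-0.147600, 0.050200) → end (x,ẋ)=(0.050823, 0.949301)
phase 2: p=0.0713, T=0.341, ωT=1.063272, cosh=1.620577, sinh=1.275253; start (x,ẋ)=(0.050823, 0.949301) → end (x,ẋ)=(0.426364, 1.456991)
phase 3: p=0.5573, T=0.540, ωT=1.683774, cosh=2.785758, sinh=2.600086; start (x,ẋ)=(0.426364, 1.456991) → end (x,ẋ)=(1.407483, 2.997284)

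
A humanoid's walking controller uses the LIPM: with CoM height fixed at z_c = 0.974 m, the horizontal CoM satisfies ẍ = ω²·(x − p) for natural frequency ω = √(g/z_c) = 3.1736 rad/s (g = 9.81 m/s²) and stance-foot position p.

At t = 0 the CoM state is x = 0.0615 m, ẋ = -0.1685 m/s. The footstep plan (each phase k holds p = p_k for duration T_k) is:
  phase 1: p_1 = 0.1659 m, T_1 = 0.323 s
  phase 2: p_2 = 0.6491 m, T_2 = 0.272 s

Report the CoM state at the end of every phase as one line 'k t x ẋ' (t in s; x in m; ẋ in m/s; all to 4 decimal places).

phase 1: p=0.1659, T=0.323, ωT=1.025073, cosh=1.573034, sinh=1.214264; start (x,ẋ)=(0.061500, -0.168500) → end (x,ẋ)=(-0.062795, -0.667371)
phase 2: p=0.6491, T=0.272, ωT=0.863219, cosh=1.396291, sinh=0.974489; start (x,ẋ)=(-0.062795, -0.667371) → end (x,ẋ)=(-0.549837, -3.133479)

1 0.3230 -0.0628 -0.6674
2 0.5950 -0.5498 -3.1335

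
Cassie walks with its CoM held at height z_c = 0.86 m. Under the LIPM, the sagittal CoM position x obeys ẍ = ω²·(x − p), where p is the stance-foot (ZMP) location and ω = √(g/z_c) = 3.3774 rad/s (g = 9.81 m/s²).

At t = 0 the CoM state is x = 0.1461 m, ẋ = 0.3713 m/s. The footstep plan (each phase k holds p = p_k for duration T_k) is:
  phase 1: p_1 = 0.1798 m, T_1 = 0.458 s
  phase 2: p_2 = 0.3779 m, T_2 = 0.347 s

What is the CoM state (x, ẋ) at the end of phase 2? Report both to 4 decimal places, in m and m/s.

phase 1: p=0.1798, T=0.458, ωT=1.546849, cosh=2.454783, sinh=2.241865; start (x,ẋ)=(0.146100, 0.371300) → end (x,ẋ)=(0.343537, 0.656296)
phase 2: p=0.3779, T=0.347, ωT=1.171958, cosh=1.769033, sinh=1.459273; start (x,ẋ)=(0.343537, 0.656296) → end (x,ẋ)=(0.600676, 0.991649)

x = 0.6007, ẋ = 0.9916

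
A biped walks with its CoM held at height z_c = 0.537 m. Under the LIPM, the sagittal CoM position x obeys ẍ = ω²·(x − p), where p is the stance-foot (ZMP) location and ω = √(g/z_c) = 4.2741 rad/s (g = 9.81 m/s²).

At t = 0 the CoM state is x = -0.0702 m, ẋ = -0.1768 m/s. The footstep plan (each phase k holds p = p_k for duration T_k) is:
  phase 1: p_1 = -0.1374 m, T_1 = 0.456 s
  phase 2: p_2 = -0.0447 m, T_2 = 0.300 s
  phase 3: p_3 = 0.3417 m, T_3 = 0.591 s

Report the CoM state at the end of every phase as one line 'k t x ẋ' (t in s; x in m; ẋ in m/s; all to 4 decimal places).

phase 1: p=-0.1374, T=0.456, ωT=1.948990, cosh=3.582004, sinh=3.439586; start (x,ẋ)=(-0.070200, -0.176800) → end (x,ẋ)=(-0.038969, 0.354618)
phase 2: p=-0.0447, T=0.300, ωT=1.282230, cosh=1.941044, sinh=1.663626; start (x,ẋ)=(-0.038969, 0.354618) → end (x,ẋ)=(0.104453, 0.729077)
phase 3: p=0.3417, T=0.591, ωT=2.525993, cosh=6.291642, sinh=6.211664; start (x,ẋ)=(0.104453, 0.729077) → end (x,ẋ)=(-0.091387, -1.711646)

1 0.4560 -0.0390 0.3546
2 0.7560 0.1045 0.7291
3 1.3470 -0.0914 -1.7116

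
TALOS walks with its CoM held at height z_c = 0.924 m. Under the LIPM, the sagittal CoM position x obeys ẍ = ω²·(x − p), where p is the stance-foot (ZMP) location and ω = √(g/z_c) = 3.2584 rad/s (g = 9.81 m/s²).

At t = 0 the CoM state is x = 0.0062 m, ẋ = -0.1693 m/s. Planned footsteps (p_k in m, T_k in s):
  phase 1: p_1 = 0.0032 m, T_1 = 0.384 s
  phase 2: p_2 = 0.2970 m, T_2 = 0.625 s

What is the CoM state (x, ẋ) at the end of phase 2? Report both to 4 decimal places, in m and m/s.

x = -1.5025, ẋ = -5.7454

phase 1: p=0.0032, T=0.384, ωT=1.251226, cosh=1.890389, sinh=1.604235; start (x,ẋ)=(0.006200, -0.169300) → end (x,ẋ)=(-0.074482, -0.304361)
phase 2: p=0.2970, T=0.625, ωT=2.036500, cosh=3.897112, sinh=3.766627; start (x,ẋ)=(-0.074482, -0.304361) → end (x,ẋ)=(-1.502539, -5.745390)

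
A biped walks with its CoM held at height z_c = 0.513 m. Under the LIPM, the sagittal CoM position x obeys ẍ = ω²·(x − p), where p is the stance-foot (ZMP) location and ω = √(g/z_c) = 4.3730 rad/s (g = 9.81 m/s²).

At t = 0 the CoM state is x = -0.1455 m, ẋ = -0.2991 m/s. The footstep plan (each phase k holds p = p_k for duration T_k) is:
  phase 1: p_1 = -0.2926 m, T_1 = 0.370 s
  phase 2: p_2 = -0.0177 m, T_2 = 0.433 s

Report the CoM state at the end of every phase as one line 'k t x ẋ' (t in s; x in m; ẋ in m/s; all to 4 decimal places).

1 0.3700 -0.0728 0.7744
2 0.8030 0.3700 1.8484

phase 1: p=-0.2926, T=0.370, ωT=1.618010, cosh=2.620669, sinh=2.422376; start (x,ẋ)=(-0.145500, -0.299100) → end (x,ẋ)=(-0.072783, 0.774396)
phase 2: p=-0.0177, T=0.433, ωT=1.893509, cosh=3.396590, sinh=3.246047; start (x,ẋ)=(-0.072783, 0.774396) → end (x,ẋ)=(0.370035, 1.848405)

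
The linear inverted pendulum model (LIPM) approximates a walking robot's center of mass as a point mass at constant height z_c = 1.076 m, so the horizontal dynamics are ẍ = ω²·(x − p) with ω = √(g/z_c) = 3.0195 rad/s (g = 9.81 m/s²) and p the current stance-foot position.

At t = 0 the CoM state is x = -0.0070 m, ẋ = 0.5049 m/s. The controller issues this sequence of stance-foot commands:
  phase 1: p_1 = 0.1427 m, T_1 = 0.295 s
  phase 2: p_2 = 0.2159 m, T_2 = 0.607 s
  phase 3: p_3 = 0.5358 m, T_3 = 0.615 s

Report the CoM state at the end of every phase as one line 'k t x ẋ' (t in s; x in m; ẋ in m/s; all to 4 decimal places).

phase 1: p=0.1427, T=0.295, ωT=0.890752, cosh=1.423655, sinh=1.013308; start (x,ẋ)=(-0.007000, 0.504900) → end (x,ẋ)=(0.099017, 0.260769)
phase 2: p=0.2159, T=0.607, ωT=1.832836, cosh=3.205777, sinh=3.045817; start (x,ẋ)=(0.099017, 0.260769) → end (x,ẋ)=(0.104242, -0.238986)
phase 3: p=0.5358, T=0.615, ωT=1.856992, cosh=3.280294, sinh=3.124152; start (x,ẋ)=(0.104242, -0.238986) → end (x,ẋ)=(-1.127108, -4.855000)

1 0.2950 0.0990 0.2608
2 0.9020 0.1042 -0.2390
3 1.5170 -1.1271 -4.8550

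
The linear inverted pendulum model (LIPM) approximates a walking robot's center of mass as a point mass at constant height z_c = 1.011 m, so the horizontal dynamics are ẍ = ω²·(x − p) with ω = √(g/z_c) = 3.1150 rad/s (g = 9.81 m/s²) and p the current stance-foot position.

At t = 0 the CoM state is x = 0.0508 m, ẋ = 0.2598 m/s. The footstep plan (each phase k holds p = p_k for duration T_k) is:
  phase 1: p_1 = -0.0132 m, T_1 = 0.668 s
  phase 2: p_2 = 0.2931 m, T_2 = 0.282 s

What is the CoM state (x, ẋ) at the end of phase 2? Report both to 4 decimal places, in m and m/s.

x = 1.2815, ẋ = 3.4785

phase 1: p=-0.0132, T=0.668, ωT=2.080820, cosh=4.067932, sinh=3.943104; start (x,ẋ)=(0.050800, 0.259800) → end (x,ẋ)=(0.576014, 1.842946)
phase 2: p=0.2931, T=0.282, ωT=0.878430, cosh=1.411276, sinh=0.995841; start (x,ẋ)=(0.576014, 1.842946) → end (x,ẋ)=(1.281545, 3.478517)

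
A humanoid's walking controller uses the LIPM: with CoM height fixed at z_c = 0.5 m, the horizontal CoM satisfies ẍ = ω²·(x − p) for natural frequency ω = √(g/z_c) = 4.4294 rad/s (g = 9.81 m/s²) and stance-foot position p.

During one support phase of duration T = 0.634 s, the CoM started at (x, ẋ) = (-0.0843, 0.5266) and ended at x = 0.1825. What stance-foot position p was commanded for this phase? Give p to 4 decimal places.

ωT = 4.4294·0.634 = 2.808240; cosh(ωT) = 8.320507, sinh(ωT) = 8.260196
x(T) = p + (x₀−p)·cosh(ωT) + (ẋ₀/ω)·sinh(ωT) ⇒ p·(1 − cosh) = x(T) − x₀·cosh − (ẋ₀/ω)·sinh
numerator   = 0.1825 − (-0.0843)·8.320507 − (0.5266/4.4294)·8.260196 = -0.098115
denominator = 1 − 8.320507 = -7.320507
p = -0.098115 / -7.320507 = 0.0134

p = 0.0134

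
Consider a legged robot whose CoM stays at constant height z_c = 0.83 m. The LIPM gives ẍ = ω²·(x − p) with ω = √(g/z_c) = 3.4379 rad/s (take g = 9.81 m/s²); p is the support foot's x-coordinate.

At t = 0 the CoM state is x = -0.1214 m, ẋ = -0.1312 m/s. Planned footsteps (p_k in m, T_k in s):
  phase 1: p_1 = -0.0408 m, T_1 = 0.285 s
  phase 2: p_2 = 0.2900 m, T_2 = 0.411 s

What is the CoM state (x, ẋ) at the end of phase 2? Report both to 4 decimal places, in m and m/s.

phase 1: p=-0.0408, T=0.285, ωT=0.979801, cosh=1.519657, sinh=1.144271; start (x,ẋ)=(-0.121400, -0.131200) → end (x,ẋ)=(-0.206953, -0.516450)
phase 2: p=0.2900, T=0.411, ωT=1.412977, cosh=2.175792, sinh=1.932375; start (x,ẋ)=(-0.206953, -0.516450) → end (x,ẋ)=(-1.081553, -4.425101)

x = -1.0816, ẋ = -4.4251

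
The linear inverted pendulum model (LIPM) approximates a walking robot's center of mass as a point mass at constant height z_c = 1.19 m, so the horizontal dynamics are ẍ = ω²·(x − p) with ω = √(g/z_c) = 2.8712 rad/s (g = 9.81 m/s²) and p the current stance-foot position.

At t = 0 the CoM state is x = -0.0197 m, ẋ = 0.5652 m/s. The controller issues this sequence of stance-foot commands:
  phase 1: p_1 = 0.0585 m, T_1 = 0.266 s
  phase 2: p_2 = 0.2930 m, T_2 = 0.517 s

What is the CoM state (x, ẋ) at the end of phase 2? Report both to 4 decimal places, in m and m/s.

phase 1: p=0.0585, T=0.266, ωT=0.763739, cosh=1.306104, sinh=0.840183; start (x,ẋ)=(-0.019700, 0.565200) → end (x,ẋ)=(0.121754, 0.549565)
phase 2: p=0.2930, T=0.517, ωT=1.484410, cosh=2.319500, sinh=2.092864; start (x,ẋ)=(0.121754, 0.549565) → end (x,ẋ)=(0.296382, 0.245694)

x = 0.2964, ẋ = 0.2457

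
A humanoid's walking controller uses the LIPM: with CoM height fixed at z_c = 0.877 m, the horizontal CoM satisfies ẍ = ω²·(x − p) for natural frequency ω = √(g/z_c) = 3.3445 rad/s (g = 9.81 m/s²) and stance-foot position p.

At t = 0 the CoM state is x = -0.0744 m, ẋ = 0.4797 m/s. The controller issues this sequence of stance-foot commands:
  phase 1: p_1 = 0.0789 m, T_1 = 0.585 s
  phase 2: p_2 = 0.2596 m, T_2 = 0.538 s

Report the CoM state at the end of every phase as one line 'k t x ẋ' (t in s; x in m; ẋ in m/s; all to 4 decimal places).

phase 1: p=0.0789, T=0.585, ωT=1.956533, cosh=3.608050, sinh=3.466703; start (x,ẋ)=(-0.074400, 0.479700) → end (x,ẋ)=(0.023013, -0.046638)
phase 2: p=0.2596, T=0.538, ωT=1.799341, cosh=3.105535, sinh=2.940127; start (x,ẋ)=(0.023013, -0.046638) → end (x,ẋ)=(-0.516127, -2.471252)

1 0.5850 0.0230 -0.0466
2 1.1230 -0.5161 -2.4713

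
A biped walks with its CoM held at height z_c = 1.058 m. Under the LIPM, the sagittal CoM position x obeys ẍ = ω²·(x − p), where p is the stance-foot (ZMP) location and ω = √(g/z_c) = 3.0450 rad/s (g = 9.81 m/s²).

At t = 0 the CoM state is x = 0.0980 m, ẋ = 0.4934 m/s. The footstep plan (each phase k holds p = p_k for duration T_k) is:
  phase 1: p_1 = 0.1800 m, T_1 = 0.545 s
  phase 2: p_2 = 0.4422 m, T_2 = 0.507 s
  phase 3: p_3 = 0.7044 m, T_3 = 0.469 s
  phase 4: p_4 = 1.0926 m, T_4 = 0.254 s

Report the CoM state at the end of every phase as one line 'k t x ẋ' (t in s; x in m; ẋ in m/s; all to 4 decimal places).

1 0.5450 0.3672 0.7112
2 1.0520 0.7804 1.2305
3 1.5210 1.6663 3.1686
4 1.7750 2.7341 5.6545

phase 1: p=0.1800, T=0.545, ωT=1.659525, cosh=2.723521, sinh=2.533292; start (x,ẋ)=(0.098000, 0.493400) → end (x,ẋ)=(0.367156, 0.711248)
phase 2: p=0.4422, T=0.507, ωT=1.543815, cosh=2.447992, sinh=2.234427; start (x,ẋ)=(0.367156, 0.711248) → end (x,ẋ)=(0.780408, 1.230543)
phase 3: p=0.7044, T=0.469, ωT=1.428105, cosh=2.205275, sinh=1.965513; start (x,ẋ)=(0.780408, 1.230543) → end (x,ẋ)=(1.666320, 3.168593)
phase 4: p=1.0926, T=0.254, ωT=0.773430, cosh=1.314307, sinh=0.852880; start (x,ẋ)=(1.666320, 3.168593) → end (x,ẋ)=(2.734142, 5.654467)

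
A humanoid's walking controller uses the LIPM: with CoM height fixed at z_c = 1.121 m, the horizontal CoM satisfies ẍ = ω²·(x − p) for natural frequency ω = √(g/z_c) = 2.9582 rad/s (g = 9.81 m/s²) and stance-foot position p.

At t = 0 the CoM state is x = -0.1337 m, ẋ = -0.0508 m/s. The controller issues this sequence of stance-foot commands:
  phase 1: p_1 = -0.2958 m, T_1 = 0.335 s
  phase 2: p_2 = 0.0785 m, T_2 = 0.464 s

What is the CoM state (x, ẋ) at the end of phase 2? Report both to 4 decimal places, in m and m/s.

x = 0.0713, ẋ = 0.2095

phase 1: p=-0.2958, T=0.335, ωT=0.990997, cosh=1.532563, sinh=1.161356; start (x,ẋ)=(-0.133700, -0.050800) → end (x,ẋ)=(-0.067315, 0.479044)
phase 2: p=0.0785, T=0.464, ωT=1.372605, cosh=2.099530, sinh=1.846084; start (x,ẋ)=(-0.067315, 0.479044) → end (x,ẋ)=(0.071308, 0.209459)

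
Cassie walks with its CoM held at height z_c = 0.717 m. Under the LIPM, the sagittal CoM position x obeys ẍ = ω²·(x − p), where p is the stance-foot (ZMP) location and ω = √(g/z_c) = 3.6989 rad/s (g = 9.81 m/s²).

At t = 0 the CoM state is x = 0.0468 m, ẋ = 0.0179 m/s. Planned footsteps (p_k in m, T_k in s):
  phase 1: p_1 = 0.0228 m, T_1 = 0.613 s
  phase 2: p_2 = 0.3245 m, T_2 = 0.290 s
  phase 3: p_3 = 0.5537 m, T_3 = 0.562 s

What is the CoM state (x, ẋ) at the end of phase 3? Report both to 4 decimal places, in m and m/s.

phase 1: p=0.0228, T=0.613, ωT=2.267426, cosh=4.879047, sinh=4.775468; start (x,ẋ)=(0.046800, 0.017900) → end (x,ẋ)=(0.163007, 0.511270)
phase 2: p=0.3245, T=0.290, ωT=1.072681, cosh=1.632648, sinh=1.290558; start (x,ẋ)=(0.163007, 0.511270) → end (x,ẋ)=(0.239223, 0.063814)
phase 3: p=0.5537, T=0.562, ωT=2.078782, cosh=4.059903, sinh=3.934821; start (x,ẋ)=(0.239223, 0.063814) → end (x,ẋ)=(-0.655164, -4.317985)

x = -0.6552, ẋ = -4.3180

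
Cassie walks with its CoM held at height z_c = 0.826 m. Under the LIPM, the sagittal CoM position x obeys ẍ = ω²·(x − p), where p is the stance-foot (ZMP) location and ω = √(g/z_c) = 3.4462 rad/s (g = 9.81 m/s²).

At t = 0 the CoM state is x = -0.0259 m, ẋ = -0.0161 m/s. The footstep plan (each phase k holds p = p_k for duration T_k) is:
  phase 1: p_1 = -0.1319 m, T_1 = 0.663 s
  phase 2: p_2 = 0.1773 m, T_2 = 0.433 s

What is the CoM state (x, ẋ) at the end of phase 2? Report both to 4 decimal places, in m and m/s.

phase 1: p=-0.1319, T=0.663, ωT=2.284831, cosh=4.962907, sinh=4.861115; start (x,ẋ)=(-0.025900, -0.016100) → end (x,ẋ)=(0.371458, 1.695849)
phase 2: p=0.1773, T=0.433, ωT=1.492205, cosh=2.335882, sinh=2.111006; start (x,ẋ)=(0.371458, 1.695849) → end (x,ẋ)=(1.669640, 5.373792)

x = 1.6696, ẋ = 5.3738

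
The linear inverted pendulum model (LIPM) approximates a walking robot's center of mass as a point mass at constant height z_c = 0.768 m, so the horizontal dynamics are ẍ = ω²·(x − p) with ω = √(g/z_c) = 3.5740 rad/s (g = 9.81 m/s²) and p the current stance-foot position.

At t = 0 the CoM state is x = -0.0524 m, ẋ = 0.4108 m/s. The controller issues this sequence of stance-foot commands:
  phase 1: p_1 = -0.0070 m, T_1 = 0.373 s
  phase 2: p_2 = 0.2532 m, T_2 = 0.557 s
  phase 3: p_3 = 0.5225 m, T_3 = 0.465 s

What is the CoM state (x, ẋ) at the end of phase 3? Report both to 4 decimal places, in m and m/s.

phase 1: p=-0.0070, T=0.373, ωT=1.333102, cosh=2.028224, sinh=1.764566; start (x,ẋ)=(-0.052400, 0.410800) → end (x,ẋ)=(0.103740, 0.546877)
phase 2: p=0.2532, T=0.557, ωT=1.990718, cosh=3.728693, sinh=3.592095; start (x,ẋ)=(0.103740, 0.546877) → end (x,ẋ)=(0.245555, 0.120346)
phase 3: p=0.5225, T=0.465, ωT=1.661910, cosh=2.729571, sinh=2.539795; start (x,ẋ)=(0.245555, 0.120346) → end (x,ẋ)=(-0.147918, -2.185396)

x = -0.1479, ẋ = -2.1854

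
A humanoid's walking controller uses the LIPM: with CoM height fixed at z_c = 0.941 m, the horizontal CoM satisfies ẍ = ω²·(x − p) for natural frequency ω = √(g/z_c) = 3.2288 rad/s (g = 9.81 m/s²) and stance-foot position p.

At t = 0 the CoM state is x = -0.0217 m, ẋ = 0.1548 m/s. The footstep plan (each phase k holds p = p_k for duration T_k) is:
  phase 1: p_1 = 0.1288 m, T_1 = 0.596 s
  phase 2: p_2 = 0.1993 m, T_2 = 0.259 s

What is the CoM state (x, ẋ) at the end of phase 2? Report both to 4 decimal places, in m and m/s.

x = -0.7143, ẋ = -2.8106

phase 1: p=0.1288, T=0.596, ωT=1.924365, cosh=3.498382, sinh=3.352414; start (x,ẋ)=(-0.021700, 0.154800) → end (x,ẋ)=(-0.236980, -1.087504)
phase 2: p=0.1993, T=0.259, ωT=0.836259, cosh=1.370523, sinh=0.937195; start (x,ẋ)=(-0.236980, -1.087504) → end (x,ẋ)=(-0.714292, -2.810639)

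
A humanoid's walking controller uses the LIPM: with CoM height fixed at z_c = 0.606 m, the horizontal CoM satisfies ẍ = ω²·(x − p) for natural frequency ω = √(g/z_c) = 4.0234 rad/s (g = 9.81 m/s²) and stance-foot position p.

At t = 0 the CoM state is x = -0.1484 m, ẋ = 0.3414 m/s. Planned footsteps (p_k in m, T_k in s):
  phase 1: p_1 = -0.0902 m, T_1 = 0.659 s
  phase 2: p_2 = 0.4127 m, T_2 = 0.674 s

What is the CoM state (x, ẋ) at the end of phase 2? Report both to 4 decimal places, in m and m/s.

x = -0.5461, ẋ = -3.7207

phase 1: p=-0.0902, T=0.659, ωT=2.651421, cosh=7.122356, sinh=7.051805; start (x,ẋ)=(-0.148400, 0.341400) → end (x,ẋ)=(0.093650, 0.780308)
phase 2: p=0.4127, T=0.674, ωT=2.711772, cosh=7.561172, sinh=7.494753; start (x,ẋ)=(0.093650, 0.780308) → end (x,ẋ)=(-0.546141, -3.720713)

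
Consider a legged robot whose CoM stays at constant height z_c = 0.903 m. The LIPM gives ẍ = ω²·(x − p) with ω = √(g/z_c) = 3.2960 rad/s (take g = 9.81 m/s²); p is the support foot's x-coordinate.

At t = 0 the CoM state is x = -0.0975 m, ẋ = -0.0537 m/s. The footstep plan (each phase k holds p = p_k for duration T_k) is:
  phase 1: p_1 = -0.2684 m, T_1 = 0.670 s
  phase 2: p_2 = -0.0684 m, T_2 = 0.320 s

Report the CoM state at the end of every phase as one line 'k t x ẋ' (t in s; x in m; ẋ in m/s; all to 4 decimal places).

1 0.6700 0.4454 2.2848
2 0.9900 1.6331 5.8141

phase 1: p=-0.2684, T=0.670, ωT=2.208320, cosh=4.605150, sinh=4.495265; start (x,ẋ)=(-0.097500, -0.053700) → end (x,ẋ)=(0.445381, 2.284825)
phase 2: p=-0.0684, T=0.320, ωT=1.054720, cosh=1.609731, sinh=1.261441; start (x,ẋ)=(0.445381, 2.284825) → end (x,ẋ)=(1.633094, 5.814105)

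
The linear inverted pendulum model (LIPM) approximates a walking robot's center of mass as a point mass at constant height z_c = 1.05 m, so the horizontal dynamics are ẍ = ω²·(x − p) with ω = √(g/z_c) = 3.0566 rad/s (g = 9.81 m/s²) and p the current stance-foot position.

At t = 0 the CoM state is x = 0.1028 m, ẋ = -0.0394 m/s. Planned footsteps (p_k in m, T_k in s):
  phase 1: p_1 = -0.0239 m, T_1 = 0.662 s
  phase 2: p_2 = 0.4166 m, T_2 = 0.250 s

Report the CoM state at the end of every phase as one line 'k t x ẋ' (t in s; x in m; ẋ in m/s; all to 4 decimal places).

1 0.6620 0.4158 1.2875
2 0.9120 0.7697 1.6800

phase 1: p=-0.0239, T=0.662, ωT=2.023469, cosh=3.848359, sinh=3.716163; start (x,ẋ)=(0.102800, -0.039400) → end (x,ẋ)=(0.415785, 1.287538)
phase 2: p=0.4166, T=0.250, ωT=0.764150, cosh=1.306449, sinh=0.840719; start (x,ẋ)=(0.415785, 1.287538) → end (x,ẋ)=(0.769673, 1.680009)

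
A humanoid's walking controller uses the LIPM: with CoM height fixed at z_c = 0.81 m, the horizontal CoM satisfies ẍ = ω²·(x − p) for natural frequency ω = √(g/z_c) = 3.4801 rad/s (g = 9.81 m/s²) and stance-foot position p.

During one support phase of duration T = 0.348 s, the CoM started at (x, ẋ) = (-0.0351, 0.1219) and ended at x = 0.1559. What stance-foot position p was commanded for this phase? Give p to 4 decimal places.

p = -0.2012

ωT = 3.4801·0.348 = 1.211075; cosh(ωT) = 1.827484, sinh(ωT) = 1.529607
x(T) = p + (x₀−p)·cosh(ωT) + (ẋ₀/ω)·sinh(ωT) ⇒ p·(1 − cosh) = x(T) − x₀·cosh − (ẋ₀/ω)·sinh
numerator   = 0.1559 − (-0.0351)·1.827484 − (0.1219/3.4801)·1.529607 = 0.166466
denominator = 1 − 1.827484 = -0.827484
p = 0.166466 / -0.827484 = -0.2012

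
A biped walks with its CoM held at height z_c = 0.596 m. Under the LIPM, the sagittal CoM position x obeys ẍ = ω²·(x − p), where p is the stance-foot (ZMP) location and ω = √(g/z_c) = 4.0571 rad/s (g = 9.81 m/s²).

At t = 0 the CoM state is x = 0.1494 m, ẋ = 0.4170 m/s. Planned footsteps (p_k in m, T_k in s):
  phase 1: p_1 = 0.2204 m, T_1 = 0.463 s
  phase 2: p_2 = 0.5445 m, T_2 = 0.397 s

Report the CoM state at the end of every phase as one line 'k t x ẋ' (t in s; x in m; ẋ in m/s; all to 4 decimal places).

1 0.4630 0.3111 0.4757
2 0.8600 0.2188 -1.0373

phase 1: p=0.2204, T=0.463, ωT=1.878437, cosh=3.348050, sinh=3.195221; start (x,ẋ)=(0.149400, 0.417000) → end (x,ẋ)=(0.311102, 0.475740)
phase 2: p=0.5445, T=0.397, ωT=1.610669, cosh=2.602956, sinh=2.403202; start (x,ẋ)=(0.311102, 0.475740) → end (x,ẋ)=(0.218778, -1.037305)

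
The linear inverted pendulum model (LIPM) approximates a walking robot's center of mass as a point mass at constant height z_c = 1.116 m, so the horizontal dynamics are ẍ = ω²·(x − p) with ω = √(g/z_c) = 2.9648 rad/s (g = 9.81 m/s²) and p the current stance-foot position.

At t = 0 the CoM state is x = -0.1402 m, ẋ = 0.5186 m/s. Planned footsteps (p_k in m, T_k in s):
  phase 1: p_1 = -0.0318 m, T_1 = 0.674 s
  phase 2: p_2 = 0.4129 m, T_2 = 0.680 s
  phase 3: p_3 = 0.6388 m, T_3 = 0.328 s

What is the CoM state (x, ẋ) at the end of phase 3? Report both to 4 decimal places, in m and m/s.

x = 0.7416, ẋ = 0.6302

phase 1: p=-0.0318, T=0.674, ωT=1.998275, cosh=3.755946, sinh=3.620377; start (x,ẋ)=(-0.140200, 0.518600) → end (x,ẋ)=(0.194328, 0.784301)
phase 2: p=0.4129, T=0.680, ωT=2.016064, cosh=3.820946, sinh=3.687767; start (x,ẋ)=(0.194328, 0.784301) → end (x,ẋ)=(0.553303, 0.607021)
phase 3: p=0.6388, T=0.328, ωT=0.972454, cosh=1.511290, sinh=1.133137; start (x,ẋ)=(0.553303, 0.607021) → end (x,ẋ)=(0.741590, 0.630154)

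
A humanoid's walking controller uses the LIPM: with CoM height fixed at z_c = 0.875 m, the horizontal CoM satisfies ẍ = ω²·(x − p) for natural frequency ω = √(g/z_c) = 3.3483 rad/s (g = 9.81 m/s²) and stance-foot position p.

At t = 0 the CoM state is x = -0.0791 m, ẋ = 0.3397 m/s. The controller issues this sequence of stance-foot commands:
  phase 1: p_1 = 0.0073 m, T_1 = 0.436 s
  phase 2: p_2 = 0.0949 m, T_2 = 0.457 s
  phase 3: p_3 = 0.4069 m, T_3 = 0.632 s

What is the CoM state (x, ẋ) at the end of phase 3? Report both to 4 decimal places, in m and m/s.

phase 1: p=0.0073, T=0.436, ωT=1.459859, cosh=2.268810, sinh=2.036541; start (x,ẋ)=(-0.079100, 0.339700) → end (x,ẋ)=(0.017891, 0.181557)
phase 2: p=0.0949, T=0.457, ωT=1.530173, cosh=2.417737, sinh=2.201239; start (x,ẋ)=(0.017891, 0.181557) → end (x,ẋ)=(0.028072, -0.128629)
phase 3: p=0.4069, T=0.632, ωT=2.116126, cosh=4.209710, sinh=4.089212; start (x,ẋ)=(0.028072, -0.128629) → end (x,ẋ)=(-1.344949, -5.728371)

x = -1.3449, ẋ = -5.7284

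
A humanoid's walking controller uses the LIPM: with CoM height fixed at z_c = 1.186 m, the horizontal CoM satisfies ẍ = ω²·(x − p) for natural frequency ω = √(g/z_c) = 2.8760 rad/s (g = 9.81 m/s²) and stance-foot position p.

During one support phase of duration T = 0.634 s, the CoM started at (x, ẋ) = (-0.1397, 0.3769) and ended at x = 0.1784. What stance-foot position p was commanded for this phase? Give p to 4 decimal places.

ωT = 2.8760·0.634 = 1.823384; cosh(ωT) = 3.177129, sinh(ωT) = 3.015651
x(T) = p + (x₀−p)·cosh(ωT) + (ẋ₀/ω)·sinh(ωT) ⇒ p·(1 − cosh) = x(T) − x₀·cosh − (ẋ₀/ω)·sinh
numerator   = 0.1784 − (-0.1397)·3.177129 − (0.3769/2.8760)·3.015651 = 0.227044
denominator = 1 − 3.177129 = -2.177129
p = 0.227044 / -2.177129 = -0.1043

p = -0.1043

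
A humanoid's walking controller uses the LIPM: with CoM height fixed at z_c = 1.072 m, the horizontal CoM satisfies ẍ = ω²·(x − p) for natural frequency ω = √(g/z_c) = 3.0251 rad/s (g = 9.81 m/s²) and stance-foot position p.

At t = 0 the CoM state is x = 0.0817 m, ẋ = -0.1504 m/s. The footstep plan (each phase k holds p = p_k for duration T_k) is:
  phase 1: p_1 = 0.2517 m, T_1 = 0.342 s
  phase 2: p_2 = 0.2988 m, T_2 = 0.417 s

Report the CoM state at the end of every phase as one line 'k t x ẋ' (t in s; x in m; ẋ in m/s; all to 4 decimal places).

1 0.3420 -0.0788 -0.8705
2 0.7590 -0.8885 -3.5147

phase 1: p=0.2517, T=0.342, ωT=1.034584, cosh=1.584655, sinh=1.229281; start (x,ẋ)=(0.081700, -0.150400) → end (x,ẋ)=(-0.078808, -0.870511)
phase 2: p=0.2988, T=0.417, ωT=1.261467, cosh=1.906917, sinh=1.623679; start (x,ẋ)=(-0.078808, -0.870511) → end (x,ẋ)=(-0.888501, -3.514723)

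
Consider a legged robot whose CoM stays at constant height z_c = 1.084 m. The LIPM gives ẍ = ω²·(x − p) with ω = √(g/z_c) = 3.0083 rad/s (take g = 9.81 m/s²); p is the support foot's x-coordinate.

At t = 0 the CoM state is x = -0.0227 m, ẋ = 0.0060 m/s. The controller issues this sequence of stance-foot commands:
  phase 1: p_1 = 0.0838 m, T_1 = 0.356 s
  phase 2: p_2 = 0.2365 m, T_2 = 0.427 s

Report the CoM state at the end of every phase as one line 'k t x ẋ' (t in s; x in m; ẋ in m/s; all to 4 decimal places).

phase 1: p=0.0838, T=0.356, ωT=1.070955, cosh=1.630423, sinh=1.287742; start (x,ẋ)=(-0.022700, 0.006000) → end (x,ẋ)=(-0.087272, -0.402789)
phase 2: p=0.2365, T=0.427, ωT=1.284544, cosh=1.944899, sinh=1.668122; start (x,ẋ)=(-0.087272, -0.402789) → end (x,ẋ)=(-0.616552, -2.408139)

1 0.3560 -0.0873 -0.4028
2 0.7830 -0.6166 -2.4081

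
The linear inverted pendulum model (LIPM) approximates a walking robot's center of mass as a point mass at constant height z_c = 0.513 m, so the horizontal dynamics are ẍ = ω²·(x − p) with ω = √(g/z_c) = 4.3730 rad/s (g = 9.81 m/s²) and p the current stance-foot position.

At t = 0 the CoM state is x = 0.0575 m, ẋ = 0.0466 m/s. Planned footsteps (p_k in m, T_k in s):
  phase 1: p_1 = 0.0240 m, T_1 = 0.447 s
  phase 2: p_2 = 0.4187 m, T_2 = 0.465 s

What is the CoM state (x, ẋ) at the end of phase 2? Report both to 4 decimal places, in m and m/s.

x = 0.0765, ẋ = -1.2723

phase 1: p=0.0240, T=0.447, ωT=1.954731, cosh=3.601811, sinh=3.460208; start (x,ẋ)=(0.057500, 0.046600) → end (x,ẋ)=(0.181534, 0.674749)
phase 2: p=0.4187, T=0.465, ωT=2.033445, cosh=3.885623, sinh=3.754739; start (x,ẋ)=(0.181534, 0.674749) → end (x,ẋ)=(0.076513, -1.272325)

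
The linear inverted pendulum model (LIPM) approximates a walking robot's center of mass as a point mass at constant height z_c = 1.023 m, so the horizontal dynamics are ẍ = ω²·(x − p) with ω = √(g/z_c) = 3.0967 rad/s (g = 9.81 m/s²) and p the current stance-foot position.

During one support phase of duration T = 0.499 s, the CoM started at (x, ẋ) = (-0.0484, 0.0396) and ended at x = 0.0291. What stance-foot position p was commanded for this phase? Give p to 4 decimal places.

ωT = 3.0967·0.499 = 1.545253; cosh(ωT) = 2.451209, sinh(ωT) = 2.237951
x(T) = p + (x₀−p)·cosh(ωT) + (ẋ₀/ω)·sinh(ωT) ⇒ p·(1 − cosh) = x(T) − x₀·cosh − (ẋ₀/ω)·sinh
numerator   = 0.0291 − (-0.0484)·2.451209 − (0.0396/3.0967)·2.237951 = 0.119120
denominator = 1 − 2.451209 = -1.451209
p = 0.119120 / -1.451209 = -0.0821

p = -0.0821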